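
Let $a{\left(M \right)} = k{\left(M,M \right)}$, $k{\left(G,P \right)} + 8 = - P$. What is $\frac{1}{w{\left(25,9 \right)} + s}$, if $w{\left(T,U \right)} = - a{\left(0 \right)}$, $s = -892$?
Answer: $- \frac{1}{884} \approx -0.0011312$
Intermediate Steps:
$k{\left(G,P \right)} = -8 - P$
$a{\left(M \right)} = -8 - M$
$w{\left(T,U \right)} = 8$ ($w{\left(T,U \right)} = - (-8 - 0) = - (-8 + 0) = \left(-1\right) \left(-8\right) = 8$)
$\frac{1}{w{\left(25,9 \right)} + s} = \frac{1}{8 - 892} = \frac{1}{-884} = - \frac{1}{884}$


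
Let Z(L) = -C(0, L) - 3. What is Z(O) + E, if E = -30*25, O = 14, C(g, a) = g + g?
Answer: -753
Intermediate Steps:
C(g, a) = 2*g
Z(L) = -3 (Z(L) = -2*0 - 3 = -1*0 - 3 = 0 - 3 = -3)
E = -750
Z(O) + E = -3 - 750 = -753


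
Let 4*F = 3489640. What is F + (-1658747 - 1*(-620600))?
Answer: -165737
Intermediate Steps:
F = 872410 (F = (1/4)*3489640 = 872410)
F + (-1658747 - 1*(-620600)) = 872410 + (-1658747 - 1*(-620600)) = 872410 + (-1658747 + 620600) = 872410 - 1038147 = -165737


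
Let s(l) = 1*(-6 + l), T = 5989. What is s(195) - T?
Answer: -5800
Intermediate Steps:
s(l) = -6 + l
s(195) - T = (-6 + 195) - 1*5989 = 189 - 5989 = -5800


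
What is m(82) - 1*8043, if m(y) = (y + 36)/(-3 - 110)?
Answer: -908977/113 ≈ -8044.0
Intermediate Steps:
m(y) = -36/113 - y/113 (m(y) = (36 + y)/(-113) = (36 + y)*(-1/113) = -36/113 - y/113)
m(82) - 1*8043 = (-36/113 - 1/113*82) - 1*8043 = (-36/113 - 82/113) - 8043 = -118/113 - 8043 = -908977/113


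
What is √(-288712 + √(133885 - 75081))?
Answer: √(-288712 + 2*√14701) ≈ 537.09*I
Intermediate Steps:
√(-288712 + √(133885 - 75081)) = √(-288712 + √58804) = √(-288712 + 2*√14701)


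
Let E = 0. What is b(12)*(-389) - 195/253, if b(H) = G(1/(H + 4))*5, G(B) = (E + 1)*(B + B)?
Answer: -493645/2024 ≈ -243.90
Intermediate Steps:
G(B) = 2*B (G(B) = (0 + 1)*(B + B) = 1*(2*B) = 2*B)
b(H) = 10/(4 + H) (b(H) = (2/(H + 4))*5 = (2/(4 + H))*5 = 10/(4 + H))
b(12)*(-389) - 195/253 = (10/(4 + 12))*(-389) - 195/253 = (10/16)*(-389) - 195*1/253 = (10*(1/16))*(-389) - 195/253 = (5/8)*(-389) - 195/253 = -1945/8 - 195/253 = -493645/2024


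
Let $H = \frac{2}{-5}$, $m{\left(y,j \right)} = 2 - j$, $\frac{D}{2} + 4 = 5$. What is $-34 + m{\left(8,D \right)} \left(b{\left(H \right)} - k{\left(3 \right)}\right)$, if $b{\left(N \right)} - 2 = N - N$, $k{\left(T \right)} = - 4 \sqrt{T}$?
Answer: $-34$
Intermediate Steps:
$D = 2$ ($D = -8 + 2 \cdot 5 = -8 + 10 = 2$)
$H = - \frac{2}{5}$ ($H = 2 \left(- \frac{1}{5}\right) = - \frac{2}{5} \approx -0.4$)
$b{\left(N \right)} = 2$ ($b{\left(N \right)} = 2 + \left(N - N\right) = 2 + 0 = 2$)
$-34 + m{\left(8,D \right)} \left(b{\left(H \right)} - k{\left(3 \right)}\right) = -34 + \left(2 - 2\right) \left(2 - - 4 \sqrt{3}\right) = -34 + \left(2 - 2\right) \left(2 + 4 \sqrt{3}\right) = -34 + 0 \left(2 + 4 \sqrt{3}\right) = -34 + 0 = -34$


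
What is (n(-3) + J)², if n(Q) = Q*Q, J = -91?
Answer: 6724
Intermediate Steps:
n(Q) = Q²
(n(-3) + J)² = ((-3)² - 91)² = (9 - 91)² = (-82)² = 6724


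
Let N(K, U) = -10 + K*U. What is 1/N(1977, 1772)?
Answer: 1/3503234 ≈ 2.8545e-7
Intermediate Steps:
1/N(1977, 1772) = 1/(-10 + 1977*1772) = 1/(-10 + 3503244) = 1/3503234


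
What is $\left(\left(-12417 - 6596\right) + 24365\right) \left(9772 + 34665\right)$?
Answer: $237826824$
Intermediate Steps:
$\left(\left(-12417 - 6596\right) + 24365\right) \left(9772 + 34665\right) = \left(\left(-12417 - 6596\right) + 24365\right) 44437 = \left(-19013 + 24365\right) 44437 = 5352 \cdot 44437 = 237826824$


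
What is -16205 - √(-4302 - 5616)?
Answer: -16205 - 3*I*√1102 ≈ -16205.0 - 99.589*I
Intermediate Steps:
-16205 - √(-4302 - 5616) = -16205 - √(-9918) = -16205 - 3*I*√1102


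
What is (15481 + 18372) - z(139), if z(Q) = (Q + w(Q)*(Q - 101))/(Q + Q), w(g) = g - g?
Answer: 67705/2 ≈ 33853.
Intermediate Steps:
w(g) = 0
z(Q) = 1/2 (z(Q) = (Q + 0*(Q - 101))/(Q + Q) = (Q + 0*(-101 + Q))/((2*Q)) = (Q + 0)*(1/(2*Q)) = Q*(1/(2*Q)) = 1/2)
(15481 + 18372) - z(139) = (15481 + 18372) - 1*1/2 = 33853 - 1/2 = 67705/2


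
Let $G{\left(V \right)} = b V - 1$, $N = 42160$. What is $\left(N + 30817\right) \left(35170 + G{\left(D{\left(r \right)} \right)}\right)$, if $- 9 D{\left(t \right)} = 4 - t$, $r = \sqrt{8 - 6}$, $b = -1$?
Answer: $\frac{23099044925}{9} - \frac{72977 \sqrt{2}}{9} \approx 2.5665 \cdot 10^{9}$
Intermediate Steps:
$r = \sqrt{2} \approx 1.4142$
$D{\left(t \right)} = - \frac{4}{9} + \frac{t}{9}$ ($D{\left(t \right)} = - \frac{4 - t}{9} = - \frac{4}{9} + \frac{t}{9}$)
$G{\left(V \right)} = -1 - V$ ($G{\left(V \right)} = - V - 1 = -1 - V$)
$\left(N + 30817\right) \left(35170 + G{\left(D{\left(r \right)} \right)}\right) = \left(42160 + 30817\right) \left(35170 - \left(\frac{5}{9} + \frac{\sqrt{2}}{9}\right)\right) = 72977 \left(35170 - \left(\frac{5}{9} + \frac{\sqrt{2}}{9}\right)\right) = 72977 \left(\frac{316525}{9} - \frac{\sqrt{2}}{9}\right) = \frac{23099044925}{9} - \frac{72977 \sqrt{2}}{9}$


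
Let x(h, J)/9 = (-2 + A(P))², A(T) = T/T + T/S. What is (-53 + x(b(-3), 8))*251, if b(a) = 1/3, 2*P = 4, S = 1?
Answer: -11044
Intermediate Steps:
P = 2 (P = (½)*4 = 2)
b(a) = ⅓
A(T) = 1 + T (A(T) = T/T + T/1 = 1 + T*1 = 1 + T)
x(h, J) = 9 (x(h, J) = 9*(-2 + (1 + 2))² = 9*(-2 + 3)² = 9*1² = 9*1 = 9)
(-53 + x(b(-3), 8))*251 = (-53 + 9)*251 = -44*251 = -11044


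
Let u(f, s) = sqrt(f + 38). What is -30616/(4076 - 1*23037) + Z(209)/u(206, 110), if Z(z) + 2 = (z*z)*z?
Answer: 30616/18961 + 9129327*sqrt(61)/122 ≈ 5.8445e+5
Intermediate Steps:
Z(z) = -2 + z**3 (Z(z) = -2 + (z*z)*z = -2 + z**2*z = -2 + z**3)
u(f, s) = sqrt(38 + f)
-30616/(4076 - 1*23037) + Z(209)/u(206, 110) = -30616/(4076 - 1*23037) + (-2 + 209**3)/(sqrt(38 + 206)) = -30616/(4076 - 23037) + (-2 + 9129329)/(sqrt(244)) = -30616/(-18961) + 9129327/((2*sqrt(61))) = -30616*(-1/18961) + 9129327*(sqrt(61)/122) = 30616/18961 + 9129327*sqrt(61)/122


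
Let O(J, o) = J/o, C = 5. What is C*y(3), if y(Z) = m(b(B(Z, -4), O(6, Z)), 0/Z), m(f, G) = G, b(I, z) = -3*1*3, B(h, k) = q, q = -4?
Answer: 0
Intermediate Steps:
B(h, k) = -4
b(I, z) = -9 (b(I, z) = -3*3 = -9)
y(Z) = 0 (y(Z) = 0/Z = 0)
C*y(3) = 5*0 = 0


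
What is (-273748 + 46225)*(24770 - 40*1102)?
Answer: 4393469130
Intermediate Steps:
(-273748 + 46225)*(24770 - 40*1102) = -227523*(24770 - 44080) = -227523*(-19310) = 4393469130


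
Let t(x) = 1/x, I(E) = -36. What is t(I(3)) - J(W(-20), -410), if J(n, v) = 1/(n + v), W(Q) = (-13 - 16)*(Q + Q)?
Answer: -131/4500 ≈ -0.029111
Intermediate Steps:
W(Q) = -58*Q
t(I(3)) - J(W(-20), -410) = 1/(-36) - 1/(-58*(-20) - 410) = -1/36 - 1/(1160 - 410) = -1/36 - 1/750 = -131/4500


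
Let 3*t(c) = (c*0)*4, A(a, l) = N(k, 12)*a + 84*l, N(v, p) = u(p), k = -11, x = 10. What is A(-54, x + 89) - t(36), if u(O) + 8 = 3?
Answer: 8586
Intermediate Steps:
u(O) = -5 (u(O) = -8 + 3 = -5)
N(v, p) = -5
A(a, l) = -5*a + 84*l
t(c) = 0 (t(c) = ((c*0)*4)/3 = (0*4)/3 = (1/3)*0 = 0)
A(-54, x + 89) - t(36) = (-5*(-54) + 84*(10 + 89)) - 1*0 = (270 + 84*99) + 0 = (270 + 8316) + 0 = 8586 + 0 = 8586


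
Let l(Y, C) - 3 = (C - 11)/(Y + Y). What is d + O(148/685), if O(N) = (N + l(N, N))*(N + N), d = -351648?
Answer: -165006440807/469225 ≈ -3.5166e+5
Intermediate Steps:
l(Y, C) = 3 + (-11 + C)/(2*Y) (l(Y, C) = 3 + (C - 11)/(Y + Y) = 3 + (-11 + C)/((2*Y)) = 3 + (-11 + C)*(1/(2*Y)) = 3 + (-11 + C)/(2*Y))
O(N) = 2*N*(N + (-11 + 7*N)/(2*N)) (O(N) = (N + (-11 + N + 6*N)/(2*N))*(N + N) = (N + (-11 + 7*N)/(2*N))*(2*N) = 2*N*(N + (-11 + 7*N)/(2*N)))
d + O(148/685) = -351648 + (-11 + 2*(148/685)² + 7*(148/685)) = -351648 + (-11 + 2*(21904/469225) + 1036/685) = -351648 + (-11 + 43808/469225 + 1036/685) = -351648 - 4408007/469225 = -165006440807/469225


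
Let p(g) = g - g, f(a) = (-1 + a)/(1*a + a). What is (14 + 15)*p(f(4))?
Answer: 0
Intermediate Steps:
f(a) = (-1 + a)/(2*a) (f(a) = (-1 + a)/(a + a) = (-1 + a)/((2*a)) = (-1 + a)*(1/(2*a)) = (-1 + a)/(2*a))
p(g) = 0
(14 + 15)*p(f(4)) = (14 + 15)*0 = 29*0 = 0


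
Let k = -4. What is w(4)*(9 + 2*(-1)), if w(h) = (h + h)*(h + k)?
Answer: 0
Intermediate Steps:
w(h) = 2*h*(-4 + h) (w(h) = (h + h)*(h - 4) = (2*h)*(-4 + h) = 2*h*(-4 + h))
w(4)*(9 + 2*(-1)) = (2*4*(-4 + 4))*(9 + 2*(-1)) = (2*4*0)*(9 - 2) = 0*7 = 0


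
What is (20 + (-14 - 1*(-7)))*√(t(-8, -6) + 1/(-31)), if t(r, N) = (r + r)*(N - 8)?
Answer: 13*√215233/31 ≈ 194.55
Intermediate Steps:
t(r, N) = 2*r*(-8 + N) (t(r, N) = (2*r)*(-8 + N) = 2*r*(-8 + N))
(20 + (-14 - 1*(-7)))*√(t(-8, -6) + 1/(-31)) = (20 + (-14 - 1*(-7)))*√(2*(-8)*(-8 - 6) + 1/(-31)) = (20 + (-14 + 7))*√(2*(-8)*(-14) - 1/31) = (20 - 7)*√(224 - 1/31) = 13*√(6943/31) = 13*(√215233/31) = 13*√215233/31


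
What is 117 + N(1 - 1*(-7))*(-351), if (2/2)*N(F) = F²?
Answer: -22347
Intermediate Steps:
N(F) = F²
117 + N(1 - 1*(-7))*(-351) = 117 + (1 - 1*(-7))²*(-351) = 117 + (1 + 7)²*(-351) = 117 + 8²*(-351) = 117 + 64*(-351) = 117 - 22464 = -22347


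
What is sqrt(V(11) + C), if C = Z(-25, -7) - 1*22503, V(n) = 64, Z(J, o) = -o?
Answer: 4*I*sqrt(1402) ≈ 149.77*I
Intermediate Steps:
C = -22496 (C = -1*(-7) - 1*22503 = 7 - 22503 = -22496)
sqrt(V(11) + C) = sqrt(64 - 22496) = sqrt(-22432) = 4*I*sqrt(1402)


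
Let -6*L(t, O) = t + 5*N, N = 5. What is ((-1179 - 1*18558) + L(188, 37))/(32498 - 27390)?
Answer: -39545/10216 ≈ -3.8709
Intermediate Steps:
L(t, O) = -25/6 - t/6 (L(t, O) = -(t + 5*5)/6 = -(t + 25)/6 = -(25 + t)/6 = -25/6 - t/6)
((-1179 - 1*18558) + L(188, 37))/(32498 - 27390) = ((-1179 - 1*18558) + (-25/6 - 1/6*188))/(32498 - 27390) = ((-1179 - 18558) + (-25/6 - 94/3))/5108 = (-19737 - 71/2)*(1/5108) = -39545/2*1/5108 = -39545/10216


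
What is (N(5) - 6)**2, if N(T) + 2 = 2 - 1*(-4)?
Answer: 4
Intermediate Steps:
N(T) = 4 (N(T) = -2 + (2 - 1*(-4)) = -2 + (2 + 4) = -2 + 6 = 4)
(N(5) - 6)**2 = (4 - 6)**2 = (-2)**2 = 4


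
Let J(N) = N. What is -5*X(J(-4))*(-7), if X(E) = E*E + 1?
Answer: 595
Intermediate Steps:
X(E) = 1 + E² (X(E) = E² + 1 = 1 + E²)
-5*X(J(-4))*(-7) = -5*(1 + (-4)²)*(-7) = -5*(1 + 16)*(-7) = -5*17*(-7) = -85*(-7) = 595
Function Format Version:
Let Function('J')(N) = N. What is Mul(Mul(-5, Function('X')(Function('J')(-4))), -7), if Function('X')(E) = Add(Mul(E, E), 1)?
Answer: 595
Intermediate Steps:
Function('X')(E) = Add(1, Pow(E, 2)) (Function('X')(E) = Add(Pow(E, 2), 1) = Add(1, Pow(E, 2)))
Mul(Mul(-5, Function('X')(Function('J')(-4))), -7) = Mul(Mul(-5, Add(1, Pow(-4, 2))), -7) = Mul(Mul(-5, Add(1, 16)), -7) = Mul(Mul(-5, 17), -7) = Mul(-85, -7) = 595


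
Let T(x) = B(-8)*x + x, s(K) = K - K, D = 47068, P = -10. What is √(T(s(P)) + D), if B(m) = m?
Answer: 82*√7 ≈ 216.95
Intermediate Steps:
s(K) = 0
T(x) = -7*x (T(x) = -8*x + x = -7*x)
√(T(s(P)) + D) = √(-7*0 + 47068) = √(0 + 47068) = √47068 = 82*√7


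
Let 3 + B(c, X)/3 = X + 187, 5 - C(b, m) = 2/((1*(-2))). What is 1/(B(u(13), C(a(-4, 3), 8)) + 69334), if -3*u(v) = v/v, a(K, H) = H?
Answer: 1/69904 ≈ 1.4305e-5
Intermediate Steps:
u(v) = -1/3 (u(v) = -v/(3*v) = -1/3*1 = -1/3)
C(b, m) = 6 (C(b, m) = 5 - 2/(1*(-2)) = 5 - 2/(-2) = 5 - 2*(-1)/2 = 5 - 1*(-1) = 5 + 1 = 6)
B(c, X) = 552 + 3*X (B(c, X) = -9 + 3*(X + 187) = -9 + 3*(187 + X) = -9 + (561 + 3*X) = 552 + 3*X)
1/(B(u(13), C(a(-4, 3), 8)) + 69334) = 1/((552 + 3*6) + 69334) = 1/((552 + 18) + 69334) = 1/(570 + 69334) = 1/69904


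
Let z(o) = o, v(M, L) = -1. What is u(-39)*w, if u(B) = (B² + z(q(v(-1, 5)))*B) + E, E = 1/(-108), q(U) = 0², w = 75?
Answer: 4106675/36 ≈ 1.1407e+5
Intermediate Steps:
q(U) = 0
E = -1/108 ≈ -0.0092593
u(B) = -1/108 + B² (u(B) = (B² + 0*B) - 1/108 = (B² + 0) - 1/108 = B² - 1/108 = -1/108 + B²)
u(-39)*w = (-1/108 + (-39)²)*75 = (-1/108 + 1521)*75 = (164267/108)*75 = 4106675/36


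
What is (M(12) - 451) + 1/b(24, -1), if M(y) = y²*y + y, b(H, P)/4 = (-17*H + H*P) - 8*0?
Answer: 2227391/1728 ≈ 1289.0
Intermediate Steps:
b(H, P) = -68*H + 4*H*P (b(H, P) = 4*((-17*H + H*P) - 8*0) = 4*((-17*H + H*P) + 0) = 4*(-17*H + H*P) = -68*H + 4*H*P)
M(y) = y + y³ (M(y) = y³ + y = y + y³)
(M(12) - 451) + 1/b(24, -1) = ((12 + 12³) - 451) + 1/(4*24*(-17 - 1)) = ((12 + 1728) - 451) + 1/(4*24*(-18)) = (1740 - 451) + 1/(-1728) = 1289 - 1/1728 = 2227391/1728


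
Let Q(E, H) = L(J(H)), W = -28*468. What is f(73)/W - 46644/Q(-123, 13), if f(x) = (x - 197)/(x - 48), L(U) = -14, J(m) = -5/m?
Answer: 272867431/81900 ≈ 3331.7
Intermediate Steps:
W = -13104
Q(E, H) = -14
f(x) = (-197 + x)/(-48 + x)
f(73)/W - 46644/Q(-123, 13) = ((-197 + 73)/(-48 + 73))/(-13104) - 46644/(-14) = (-124/25)*(-1/13104) - 46644*(-1/14) = ((1/25)*(-124))*(-1/13104) + 23322/7 = -124/25*(-1/13104) + 23322/7 = 31/81900 + 23322/7 = 272867431/81900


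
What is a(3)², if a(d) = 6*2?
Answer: 144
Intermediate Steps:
a(d) = 12
a(3)² = 12² = 144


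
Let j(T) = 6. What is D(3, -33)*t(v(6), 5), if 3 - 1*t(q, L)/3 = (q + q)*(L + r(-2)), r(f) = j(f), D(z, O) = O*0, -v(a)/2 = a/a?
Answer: 0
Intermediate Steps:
v(a) = -2 (v(a) = -2*a/a = -2*1 = -2)
D(z, O) = 0
r(f) = 6
t(q, L) = 9 - 6*q*(6 + L) (t(q, L) = 9 - 3*(q + q)*(L + 6) = 9 - 3*2*q*(6 + L) = 9 - 6*q*(6 + L))
D(3, -33)*t(v(6), 5) = 0*(9 - 36*(-2) - 6*5*(-2)) = 0*(9 + 72 + 60) = 0*141 = 0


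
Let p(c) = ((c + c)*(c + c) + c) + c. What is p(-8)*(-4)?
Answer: -960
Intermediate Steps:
p(c) = 2*c + 4*c² (p(c) = ((2*c)*(2*c) + c) + c = (4*c² + c) + c = (c + 4*c²) + c = 2*c + 4*c²)
p(-8)*(-4) = (2*(-8)*(1 + 2*(-8)))*(-4) = (2*(-8)*(1 - 16))*(-4) = (2*(-8)*(-15))*(-4) = 240*(-4) = -960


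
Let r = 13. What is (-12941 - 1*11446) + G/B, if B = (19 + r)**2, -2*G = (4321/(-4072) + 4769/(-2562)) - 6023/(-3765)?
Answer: -326955723264952597/13406968135680 ≈ -24387.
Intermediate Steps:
G = 8659875563/13092742320 (G = -((4321/(-4072) + 4769/(-2562)) - 6023/(-3765))/2 = -((4321*(-1/4072) + 4769*(-1/2562)) - 6023*(-1/3765))/2 = -((-4321/4072 - 4769/2562) + 6023/3765)/2 = -(-15244885/5216232 + 6023/3765)/2 = -1/2*(-8659875563/6546371160) = 8659875563/13092742320 ≈ 0.66143)
B = 1024 (B = (19 + 13)**2 = 32**2 = 1024)
(-12941 - 1*11446) + G/B = (-12941 - 1*11446) + (8659875563/13092742320)/1024 = (-12941 - 11446) + (8659875563/13092742320)*(1/1024) = -24387 + 8659875563/13406968135680 = -326955723264952597/13406968135680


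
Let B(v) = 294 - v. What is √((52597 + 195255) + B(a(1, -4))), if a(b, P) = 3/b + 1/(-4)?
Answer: √992573/2 ≈ 498.14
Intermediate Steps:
a(b, P) = -¼ + 3/b (a(b, P) = 3/b + 1*(-¼) = 3/b - ¼ = -¼ + 3/b)
√((52597 + 195255) + B(a(1, -4))) = √((52597 + 195255) + (294 - (12 - 1*1)/(4*1))) = √(247852 + (294 - (12 - 1)/4)) = √(247852 + (294 - 11/4)) = √(247852 + 1165/4) = √(992573/4) = √992573/2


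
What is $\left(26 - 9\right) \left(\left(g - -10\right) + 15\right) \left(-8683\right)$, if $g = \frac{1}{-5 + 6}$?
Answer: $-3837886$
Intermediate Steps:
$g = 1$ ($g = 1^{-1} = 1$)
$\left(26 - 9\right) \left(\left(g - -10\right) + 15\right) \left(-8683\right) = \left(26 - 9\right) \left(\left(1 - -10\right) + 15\right) \left(-8683\right) = 17 \left(\left(1 + 10\right) + 15\right) \left(-8683\right) = 17 \left(11 + 15\right) \left(-8683\right) = 17 \cdot 26 \left(-8683\right) = 442 \left(-8683\right) = -3837886$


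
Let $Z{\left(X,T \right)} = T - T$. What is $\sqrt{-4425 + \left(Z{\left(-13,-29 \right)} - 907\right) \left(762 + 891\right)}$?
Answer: $4 i \sqrt{93981} \approx 1226.3 i$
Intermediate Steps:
$Z{\left(X,T \right)} = 0$
$\sqrt{-4425 + \left(Z{\left(-13,-29 \right)} - 907\right) \left(762 + 891\right)} = \sqrt{-4425 + \left(0 - 907\right) \left(762 + 891\right)} = \sqrt{-4425 - 1499271} = \sqrt{-1503696} = 4 i \sqrt{93981}$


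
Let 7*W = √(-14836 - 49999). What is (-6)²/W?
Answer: -252*I*√64835/64835 ≈ -0.98968*I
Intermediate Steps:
W = I*√64835/7 (W = √(-14836 - 49999)/7 = √(-64835)/7 = (I*√64835)/7 = I*√64835/7 ≈ 36.375*I)
(-6)²/W = (-6)²/((I*√64835/7)) = 36*(-7*I*√64835/64835) = -252*I*√64835/64835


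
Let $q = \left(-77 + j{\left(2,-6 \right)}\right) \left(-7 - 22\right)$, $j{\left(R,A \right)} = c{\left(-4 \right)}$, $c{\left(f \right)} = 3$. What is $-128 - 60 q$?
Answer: $-128888$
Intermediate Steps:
$j{\left(R,A \right)} = 3$
$q = 2146$ ($q = \left(-77 + 3\right) \left(-7 - 22\right) = \left(-74\right) \left(-29\right) = 2146$)
$-128 - 60 q = -128 - 128760 = -128888$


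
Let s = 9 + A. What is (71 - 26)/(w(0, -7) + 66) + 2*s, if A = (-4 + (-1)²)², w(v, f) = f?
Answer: 2169/59 ≈ 36.763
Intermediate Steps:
A = 9 (A = (-4 + 1)² = (-3)² = 9)
s = 18 (s = 9 + 9 = 18)
(71 - 26)/(w(0, -7) + 66) + 2*s = (71 - 26)/(-7 + 66) + 2*18 = 45/59 + 36 = 2169/59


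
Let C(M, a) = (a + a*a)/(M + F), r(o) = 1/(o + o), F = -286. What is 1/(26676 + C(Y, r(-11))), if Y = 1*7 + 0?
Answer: 45012/1200740119 ≈ 3.7487e-5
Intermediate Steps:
Y = 7 (Y = 7 + 0 = 7)
r(o) = 1/(2*o)
C(M, a) = (a + a**2)/(-286 + M) (C(M, a) = (a + a*a)/(M - 286) = (a + a**2)/(-286 + M))
1/(26676 + C(Y, r(-11))) = 1/(26676 + ((1/2)/(-11))*(1 + (1/2)/(-11))/(-286 + 7)) = 1/(26676 + ((1/2)*(-1/11))*(1 + (1/2)*(-1/11))/(-279)) = 1/(26676 - 1/22*(-1/279)*(1 - 1/22)) = 1/(26676 - 1/22*(-1/279)*21/22) = 1/(26676 + 7/45012) = 1/(1200740119/45012) = 45012/1200740119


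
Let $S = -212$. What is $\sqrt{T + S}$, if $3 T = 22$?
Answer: $\frac{i \sqrt{1842}}{3} \approx 14.306 i$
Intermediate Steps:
$T = \frac{22}{3}$ ($T = \frac{1}{3} \cdot 22 = \frac{22}{3} \approx 7.3333$)
$\sqrt{T + S} = \sqrt{\frac{22}{3} - 212} = \sqrt{- \frac{614}{3}} = \frac{i \sqrt{1842}}{3}$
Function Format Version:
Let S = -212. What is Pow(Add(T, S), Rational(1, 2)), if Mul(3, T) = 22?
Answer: Mul(Rational(1, 3), I, Pow(1842, Rational(1, 2))) ≈ Mul(14.306, I)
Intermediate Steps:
T = Rational(22, 3) (T = Mul(Rational(1, 3), 22) = Rational(22, 3) ≈ 7.3333)
Pow(Add(T, S), Rational(1, 2)) = Pow(Add(Rational(22, 3), -212), Rational(1, 2)) = Pow(Rational(-614, 3), Rational(1, 2)) = Mul(Rational(1, 3), I, Pow(1842, Rational(1, 2)))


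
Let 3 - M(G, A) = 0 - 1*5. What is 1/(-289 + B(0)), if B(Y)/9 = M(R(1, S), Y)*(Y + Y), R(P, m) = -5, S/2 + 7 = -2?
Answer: -1/289 ≈ -0.0034602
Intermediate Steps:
S = -18 (S = -14 + 2*(-2) = -14 - 4 = -18)
M(G, A) = 8 (M(G, A) = 3 - (0 - 1*5) = 3 - (0 - 5) = 3 - 1*(-5) = 3 + 5 = 8)
B(Y) = 144*Y (B(Y) = 9*(8*(Y + Y)) = 9*(8*(2*Y)) = 9*(16*Y) = 144*Y)
1/(-289 + B(0)) = 1/(-289 + 144*0) = 1/(-289 + 0) = 1/(-289) = -1/289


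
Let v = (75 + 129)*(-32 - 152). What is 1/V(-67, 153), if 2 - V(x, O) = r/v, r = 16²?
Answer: 1173/2354 ≈ 0.49830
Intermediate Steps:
v = -37536 (v = 204*(-184) = -37536)
r = 256
V(x, O) = 2354/1173 (V(x, O) = 2 - 256/(-37536) = 2 - 256*(-1)/37536 = 2 - 1*(-8/1173) = 2 + 8/1173 = 2354/1173)
1/V(-67, 153) = 1/(2354/1173) = 1173/2354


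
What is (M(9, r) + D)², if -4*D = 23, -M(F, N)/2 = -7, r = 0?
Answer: 1089/16 ≈ 68.063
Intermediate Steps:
M(F, N) = 14 (M(F, N) = -2*(-7) = 14)
D = -23/4 (D = -¼*23 = -23/4 ≈ -5.7500)
(M(9, r) + D)² = (14 - 23/4)² = (33/4)² = 1089/16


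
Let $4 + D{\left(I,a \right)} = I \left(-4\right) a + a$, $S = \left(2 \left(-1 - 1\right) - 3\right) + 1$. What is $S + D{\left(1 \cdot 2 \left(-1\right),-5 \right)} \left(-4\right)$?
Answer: $190$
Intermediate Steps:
$S = -6$ ($S = \left(2 \left(-2\right) - 3\right) + 1 = \left(-4 - 3\right) + 1 = -7 + 1 = -6$)
$D{\left(I,a \right)} = -4 + a - 4 I a$ ($D{\left(I,a \right)} = -4 + \left(I \left(-4\right) a + a\right) = -4 + \left(- 4 I a + a\right) = -4 - \left(- a + 4 I a\right) = -4 + a - 4 I a$)
$S + D{\left(1 \cdot 2 \left(-1\right),-5 \right)} \left(-4\right) = -6 + \left(-4 - 5 - 4 \cdot 1 \cdot 2 \left(-1\right) \left(-5\right)\right) \left(-4\right) = -6 + \left(-4 - 5 - 4 \cdot 2 \left(-1\right) \left(-5\right)\right) \left(-4\right) = -6 + \left(-4 - 5 - \left(-8\right) \left(-5\right)\right) \left(-4\right) = -6 + \left(-4 - 5 - 40\right) \left(-4\right) = -6 - -196 = -6 + 196 = 190$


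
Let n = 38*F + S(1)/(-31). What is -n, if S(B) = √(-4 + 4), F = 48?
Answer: -1824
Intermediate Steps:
S(B) = 0 (S(B) = √0 = 0)
n = 1824 (n = 38*48 + 0/(-31) = 1824 + 0*(-1/31) = 1824 + 0 = 1824)
-n = -1*1824 = -1824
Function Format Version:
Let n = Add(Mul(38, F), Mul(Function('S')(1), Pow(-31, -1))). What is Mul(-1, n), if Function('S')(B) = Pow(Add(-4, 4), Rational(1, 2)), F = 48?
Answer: -1824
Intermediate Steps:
Function('S')(B) = 0 (Function('S')(B) = Pow(0, Rational(1, 2)) = 0)
n = 1824 (n = Add(Mul(38, 48), Mul(0, Pow(-31, -1))) = Add(1824, Mul(0, Rational(-1, 31))) = Add(1824, 0) = 1824)
Mul(-1, n) = Mul(-1, 1824) = -1824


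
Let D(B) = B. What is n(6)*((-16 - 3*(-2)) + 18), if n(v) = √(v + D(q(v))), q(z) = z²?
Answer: 8*√42 ≈ 51.846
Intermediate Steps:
n(v) = √(v + v²)
n(6)*((-16 - 3*(-2)) + 18) = √(6*(1 + 6))*((-16 - 3*(-2)) + 18) = √(6*7)*((-16 + 6) + 18) = √42*(-10 + 18) = √42*8 = 8*√42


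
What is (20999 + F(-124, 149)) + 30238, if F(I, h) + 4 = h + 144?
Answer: 51526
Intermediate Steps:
F(I, h) = 140 + h (F(I, h) = -4 + (h + 144) = -4 + (144 + h) = 140 + h)
(20999 + F(-124, 149)) + 30238 = (20999 + (140 + 149)) + 30238 = (20999 + 289) + 30238 = 21288 + 30238 = 51526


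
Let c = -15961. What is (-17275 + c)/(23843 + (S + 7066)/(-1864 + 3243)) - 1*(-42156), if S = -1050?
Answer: 1386275853584/32885513 ≈ 42155.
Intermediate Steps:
(-17275 + c)/(23843 + (S + 7066)/(-1864 + 3243)) - 1*(-42156) = (-17275 - 15961)/(23843 + (-1050 + 7066)/(-1864 + 3243)) - 1*(-42156) = -33236/(23843 + 6016/1379) + 42156 = -33236/32885513/1379 + 42156 = -33236*1379/32885513 + 42156 = -45832444/32885513 + 42156 = 1386275853584/32885513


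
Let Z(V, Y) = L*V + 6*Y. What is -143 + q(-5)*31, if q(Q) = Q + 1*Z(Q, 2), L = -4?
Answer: 694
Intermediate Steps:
Z(V, Y) = -4*V + 6*Y
q(Q) = 12 - 3*Q (q(Q) = Q + 1*(-4*Q + 6*2) = Q + 1*(-4*Q + 12) = Q + 1*(12 - 4*Q) = Q + (12 - 4*Q) = 12 - 3*Q)
-143 + q(-5)*31 = -143 + (12 - 3*(-5))*31 = -143 + (12 + 15)*31 = -143 + 27*31 = -143 + 837 = 694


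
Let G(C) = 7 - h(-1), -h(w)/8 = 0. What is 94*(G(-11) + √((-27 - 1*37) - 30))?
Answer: 658 + 94*I*√94 ≈ 658.0 + 911.36*I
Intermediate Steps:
h(w) = 0 (h(w) = -8*0 = 0)
G(C) = 7 (G(C) = 7 - 1*0 = 7 + 0 = 7)
94*(G(-11) + √((-27 - 1*37) - 30)) = 94*(7 + √((-27 - 1*37) - 30)) = 94*(7 + √((-27 - 37) - 30)) = 94*(7 + √(-64 - 30)) = 94*(7 + √(-94)) = 94*(7 + I*√94) = 658 + 94*I*√94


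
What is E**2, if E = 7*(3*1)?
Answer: 441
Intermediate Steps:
E = 21 (E = 7*3 = 21)
E**2 = 21**2 = 441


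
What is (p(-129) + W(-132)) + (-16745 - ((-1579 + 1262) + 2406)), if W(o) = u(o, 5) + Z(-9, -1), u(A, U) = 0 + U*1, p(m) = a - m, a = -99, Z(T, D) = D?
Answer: -18800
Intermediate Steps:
p(m) = -99 - m
u(A, U) = U (u(A, U) = 0 + U = U)
W(o) = 4 (W(o) = 5 - 1 = 4)
(p(-129) + W(-132)) + (-16745 - ((-1579 + 1262) + 2406)) = ((-99 - 1*(-129)) + 4) + (-16745 - ((-1579 + 1262) + 2406)) = ((-99 + 129) + 4) + (-16745 - (-317 + 2406)) = (30 + 4) + (-16745 - 1*2089) = 34 + (-16745 - 2089) = 34 - 18834 = -18800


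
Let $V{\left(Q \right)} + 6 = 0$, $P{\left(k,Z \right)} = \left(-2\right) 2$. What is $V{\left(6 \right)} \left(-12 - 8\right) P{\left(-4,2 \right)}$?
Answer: $-480$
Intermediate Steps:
$P{\left(k,Z \right)} = -4$
$V{\left(Q \right)} = -6$ ($V{\left(Q \right)} = -6 + 0 = -6$)
$V{\left(6 \right)} \left(-12 - 8\right) P{\left(-4,2 \right)} = - 6 \left(-12 - 8\right) \left(-4\right) = \left(-6\right) \left(-20\right) \left(-4\right) = 120 \left(-4\right) = -480$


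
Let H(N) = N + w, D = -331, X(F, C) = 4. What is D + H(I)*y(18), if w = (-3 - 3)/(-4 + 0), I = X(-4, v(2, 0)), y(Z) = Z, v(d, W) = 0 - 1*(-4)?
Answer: -232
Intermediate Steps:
v(d, W) = 4 (v(d, W) = 0 + 4 = 4)
I = 4
w = 3/2 (w = -6/(-4) = -6*(-¼) = 3/2 ≈ 1.5000)
H(N) = 3/2 + N (H(N) = N + 3/2 = 3/2 + N)
D + H(I)*y(18) = -331 + (3/2 + 4)*18 = -331 + (11/2)*18 = -331 + 99 = -232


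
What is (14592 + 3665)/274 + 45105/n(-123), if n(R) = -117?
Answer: -3407567/10686 ≈ -318.88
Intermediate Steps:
(14592 + 3665)/274 + 45105/n(-123) = (14592 + 3665)/274 + 45105/(-117) = 18257*(1/274) + 45105*(-1/117) = 18257/274 - 15035/39 = -3407567/10686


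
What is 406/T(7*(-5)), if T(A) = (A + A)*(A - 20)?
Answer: 29/275 ≈ 0.10545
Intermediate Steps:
T(A) = 2*A*(-20 + A) (T(A) = (2*A)*(-20 + A) = 2*A*(-20 + A))
406/T(7*(-5)) = 406/((2*(7*(-5))*(-20 + 7*(-5)))) = 406/((2*(-35)*(-20 - 35))) = 406/((2*(-35)*(-55))) = 406/3850 = 406*(1/3850) = 29/275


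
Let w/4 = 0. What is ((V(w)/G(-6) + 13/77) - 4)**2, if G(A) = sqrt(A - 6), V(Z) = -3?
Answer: 330313/23716 - 295*I*sqrt(3)/77 ≈ 13.928 - 6.6358*I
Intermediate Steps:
w = 0 (w = 4*0 = 0)
G(A) = sqrt(-6 + A)
((V(w)/G(-6) + 13/77) - 4)**2 = ((-3/sqrt(-6 - 6) + 13/77) - 4)**2 = ((-3*(-I*sqrt(3)/6) + 13*(1/77)) - 4)**2 = ((-3*(-I*sqrt(3)/6) + 13/77) - 4)**2 = ((-(-1)*I*sqrt(3)/2 + 13/77) - 4)**2 = ((I*sqrt(3)/2 + 13/77) - 4)**2 = ((13/77 + I*sqrt(3)/2) - 4)**2 = (-295/77 + I*sqrt(3)/2)**2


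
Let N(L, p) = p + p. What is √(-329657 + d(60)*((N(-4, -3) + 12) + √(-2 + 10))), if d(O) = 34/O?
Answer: √(-74172060 + 255*√2)/15 ≈ 574.15*I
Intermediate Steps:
N(L, p) = 2*p
√(-329657 + d(60)*((N(-4, -3) + 12) + √(-2 + 10))) = √(-329657 + (34/60)*((2*(-3) + 12) + √(-2 + 10))) = √(-329657 + (34*(1/60))*((-6 + 12) + √8)) = √(-329657 + 17*(6 + 2*√2)/30) = √(-329657 + (17/5 + 17*√2/15)) = √(-1648268/5 + 17*√2/15)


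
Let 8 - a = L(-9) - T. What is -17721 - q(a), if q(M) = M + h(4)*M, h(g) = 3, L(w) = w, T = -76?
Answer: -17485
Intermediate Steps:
a = -59 (a = 8 - (-9 - 1*(-76)) = 8 - (-9 + 76) = 8 - 1*67 = 8 - 67 = -59)
q(M) = 4*M (q(M) = M + 3*M = 4*M)
-17721 - q(a) = -17721 - 4*(-59) = -17721 - 1*(-236) = -17721 + 236 = -17485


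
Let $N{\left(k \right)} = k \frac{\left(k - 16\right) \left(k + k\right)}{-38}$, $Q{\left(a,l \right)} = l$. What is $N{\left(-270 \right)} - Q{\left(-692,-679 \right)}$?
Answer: $\frac{20862301}{19} \approx 1.098 \cdot 10^{6}$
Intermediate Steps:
$N{\left(k \right)} = - \frac{k^{2} \left(-16 + k\right)}{19}$ ($N{\left(k \right)} = k \left(-16 + k\right) 2 k \left(- \frac{1}{38}\right) = k 2 k \left(-16 + k\right) \left(- \frac{1}{38}\right) = k \left(- \frac{k \left(-16 + k\right)}{19}\right) = - \frac{k^{2} \left(-16 + k\right)}{19}$)
$N{\left(-270 \right)} - Q{\left(-692,-679 \right)} = \frac{\left(-270\right)^{2} \left(16 - -270\right)}{19} - -679 = \frac{1}{19} \cdot 72900 \left(16 + 270\right) + 679 = \frac{1}{19} \cdot 72900 \cdot 286 + 679 = \frac{20849400}{19} + 679 = \frac{20862301}{19}$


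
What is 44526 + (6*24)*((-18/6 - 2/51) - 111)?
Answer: 477774/17 ≈ 28104.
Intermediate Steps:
44526 + (6*24)*((-18/6 - 2/51) - 111) = 44526 + 144*((-18*⅙ - 2*1/51) - 111) = 44526 + 144*((-3 - 2/51) - 111) = 44526 + 144*(-155/51 - 111) = 44526 + 144*(-5816/51) = 44526 - 279168/17 = 477774/17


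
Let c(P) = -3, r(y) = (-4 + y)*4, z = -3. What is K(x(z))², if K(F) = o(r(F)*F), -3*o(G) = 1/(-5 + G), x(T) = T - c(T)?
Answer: 1/225 ≈ 0.0044444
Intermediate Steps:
r(y) = -16 + 4*y
x(T) = 3 + T (x(T) = T - 1*(-3) = T + 3 = 3 + T)
o(G) = -1/(3*(-5 + G))
K(F) = -1/(-15 + 3*F*(-16 + 4*F)) (K(F) = -1/(-15 + 3*((-16 + 4*F)*F)) = -1/(-15 + 3*(F*(-16 + 4*F))) = -1/(-15 + 3*F*(-16 + 4*F)))
K(x(z))² = (-1/(-15 + 12*(3 - 3)*(-4 + (3 - 3))))² = (-1/(-15 + 12*0*(-4 + 0)))² = (-1/(-15 + 12*0*(-4)))² = (-1/(-15 + 0))² = (-1/(-15))² = (-1*(-1/15))² = (1/15)² = 1/225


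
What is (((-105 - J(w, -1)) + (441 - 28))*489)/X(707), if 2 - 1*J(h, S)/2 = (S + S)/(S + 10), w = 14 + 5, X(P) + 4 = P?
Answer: 445316/2109 ≈ 211.15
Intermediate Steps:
X(P) = -4 + P
w = 19
J(h, S) = 4 - 4*S/(10 + S) (J(h, S) = 4 - 2*(S + S)/(S + 10) = 4 - 2*2*S/(10 + S) = 4 - 4*S/(10 + S))
(((-105 - J(w, -1)) + (441 - 28))*489)/X(707) = (((-105 - 40/(10 - 1)) + (441 - 28))*489)/(-4 + 707) = (((-105 - 40/9) + 413)*489)/703 = (((-105 - 40/9) + 413)*489)*(1/703) = ((-985/9 + 413)*489)*(1/703) = ((2732/9)*489)*(1/703) = (445316/3)*(1/703) = 445316/2109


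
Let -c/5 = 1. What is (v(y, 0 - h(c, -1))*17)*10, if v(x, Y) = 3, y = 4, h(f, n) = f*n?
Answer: 510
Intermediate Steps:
c = -5 (c = -5*1 = -5)
(v(y, 0 - h(c, -1))*17)*10 = (3*17)*10 = 51*10 = 510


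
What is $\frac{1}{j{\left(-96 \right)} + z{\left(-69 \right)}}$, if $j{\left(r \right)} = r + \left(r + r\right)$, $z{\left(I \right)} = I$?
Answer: $- \frac{1}{357} \approx -0.0028011$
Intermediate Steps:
$j{\left(r \right)} = 3 r$ ($j{\left(r \right)} = r + 2 r = 3 r$)
$\frac{1}{j{\left(-96 \right)} + z{\left(-69 \right)}} = \frac{1}{3 \left(-96\right) - 69} = \frac{1}{-288 - 69} = \frac{1}{-357} = - \frac{1}{357}$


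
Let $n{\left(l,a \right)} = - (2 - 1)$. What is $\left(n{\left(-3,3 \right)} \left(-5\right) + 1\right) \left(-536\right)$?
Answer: $-3216$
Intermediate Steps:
$n{\left(l,a \right)} = -1$ ($n{\left(l,a \right)} = \left(-1\right) 1 = -1$)
$\left(n{\left(-3,3 \right)} \left(-5\right) + 1\right) \left(-536\right) = \left(\left(-1\right) \left(-5\right) + 1\right) \left(-536\right) = \left(5 + 1\right) \left(-536\right) = 6 \left(-536\right) = -3216$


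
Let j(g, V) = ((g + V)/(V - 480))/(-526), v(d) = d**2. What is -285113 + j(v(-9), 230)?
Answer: -37492359189/131500 ≈ -2.8511e+5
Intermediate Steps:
j(g, V) = -(V + g)/(526*(-480 + V)) (j(g, V) = ((V + g)/(-480 + V))*(-1/526) = -(V + g)/(526*(-480 + V)))
-285113 + j(v(-9), 230) = -285113 + (-1*230 - 1*(-9)**2)/(526*(-480 + 230)) = -285113 + (1/526)*(-230 - 1*81)/(-250) = -285113 + (1/526)*(-1/250)*(-230 - 81) = -285113 + (1/526)*(-1/250)*(-311) = -285113 + 311/131500 = -37492359189/131500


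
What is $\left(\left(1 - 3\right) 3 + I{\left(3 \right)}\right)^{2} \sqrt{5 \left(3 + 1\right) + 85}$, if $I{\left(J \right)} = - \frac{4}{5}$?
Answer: $\frac{1156 \sqrt{105}}{25} \approx 473.82$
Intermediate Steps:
$I{\left(J \right)} = - \frac{4}{5}$ ($I{\left(J \right)} = \left(-4\right) \frac{1}{5} = - \frac{4}{5}$)
$\left(\left(1 - 3\right) 3 + I{\left(3 \right)}\right)^{2} \sqrt{5 \left(3 + 1\right) + 85} = \left(\left(1 - 3\right) 3 - \frac{4}{5}\right)^{2} \sqrt{5 \left(3 + 1\right) + 85} = \left(\left(-2\right) 3 - \frac{4}{5}\right)^{2} \sqrt{5 \cdot 4 + 85} = \left(-6 - \frac{4}{5}\right)^{2} \sqrt{20 + 85} = \left(- \frac{34}{5}\right)^{2} \sqrt{105} = \frac{1156 \sqrt{105}}{25}$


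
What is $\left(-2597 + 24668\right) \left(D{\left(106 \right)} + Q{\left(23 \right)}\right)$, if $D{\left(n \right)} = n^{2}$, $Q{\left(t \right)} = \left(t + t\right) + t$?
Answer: $249512655$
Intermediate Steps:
$Q{\left(t \right)} = 3 t$ ($Q{\left(t \right)} = 2 t + t = 3 t$)
$\left(-2597 + 24668\right) \left(D{\left(106 \right)} + Q{\left(23 \right)}\right) = \left(-2597 + 24668\right) \left(106^{2} + 3 \cdot 23\right) = 22071 \left(11236 + 69\right) = 22071 \cdot 11305 = 249512655$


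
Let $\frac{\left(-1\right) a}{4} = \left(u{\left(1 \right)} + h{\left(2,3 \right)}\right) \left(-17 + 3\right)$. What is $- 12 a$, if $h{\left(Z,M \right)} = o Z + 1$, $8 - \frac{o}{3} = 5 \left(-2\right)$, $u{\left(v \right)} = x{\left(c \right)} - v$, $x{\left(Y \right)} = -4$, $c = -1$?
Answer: $-69888$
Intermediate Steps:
$u{\left(v \right)} = -4 - v$
$o = 54$ ($o = 24 - 3 \cdot 5 \left(-2\right) = 24 - -30 = 24 + 30 = 54$)
$h{\left(Z,M \right)} = 1 + 54 Z$ ($h{\left(Z,M \right)} = 54 Z + 1 = 1 + 54 Z$)
$a = 5824$ ($a = - 4 \left(\left(-4 - 1\right) + \left(1 + 54 \cdot 2\right)\right) \left(-17 + 3\right) = - 4 \left(\left(-4 - 1\right) + \left(1 + 108\right)\right) \left(-14\right) = - 4 \left(-5 + 109\right) \left(-14\right) = - 4 \cdot 104 \left(-14\right) = \left(-4\right) \left(-1456\right) = 5824$)
$- 12 a = \left(-12\right) 5824 = -69888$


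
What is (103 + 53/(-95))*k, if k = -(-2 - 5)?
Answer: 68124/95 ≈ 717.09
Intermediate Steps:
k = 7 (k = -1*(-7) = 7)
(103 + 53/(-95))*k = (103 + 53/(-95))*7 = (103 + 53*(-1/95))*7 = (103 - 53/95)*7 = (9732/95)*7 = 68124/95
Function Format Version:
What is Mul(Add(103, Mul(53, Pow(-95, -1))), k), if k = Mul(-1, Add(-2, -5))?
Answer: Rational(68124, 95) ≈ 717.09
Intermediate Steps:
k = 7 (k = Mul(-1, -7) = 7)
Mul(Add(103, Mul(53, Pow(-95, -1))), k) = Mul(Add(103, Mul(53, Pow(-95, -1))), 7) = Mul(Add(103, Mul(53, Rational(-1, 95))), 7) = Mul(Add(103, Rational(-53, 95)), 7) = Mul(Rational(9732, 95), 7) = Rational(68124, 95)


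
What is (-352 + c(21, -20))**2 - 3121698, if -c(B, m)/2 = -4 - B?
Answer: -3030494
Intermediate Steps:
c(B, m) = 8 + 2*B (c(B, m) = -2*(-4 - B) = 8 + 2*B)
(-352 + c(21, -20))**2 - 3121698 = (-352 + (8 + 2*21))**2 - 3121698 = (-352 + (8 + 42))**2 - 3121698 = (-352 + 50)**2 - 3121698 = (-302)**2 - 3121698 = 91204 - 3121698 = -3030494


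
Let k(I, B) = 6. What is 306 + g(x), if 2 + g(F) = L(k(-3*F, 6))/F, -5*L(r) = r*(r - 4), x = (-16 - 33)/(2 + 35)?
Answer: 74924/245 ≈ 305.81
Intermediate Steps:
x = -49/37 ≈ -1.3243
L(r) = -r*(-4 + r)/5 (L(r) = -r*(r - 4)/5 = -r*(-4 + r)/5)
g(F) = -2 - 12/(5*F) (g(F) = -2 + ((⅕)*6*(4 - 1*6))/F = -2 + ((⅕)*6*(4 - 6))/F = -2 + ((⅕)*6*(-2))/F = -2 - 12/(5*F))
306 + g(x) = 306 + (-2 - 12/(5*(-49/37))) = 306 + (-2 - 12/5*(-37/49)) = 306 + (-2 + 444/245) = 306 - 46/245 = 74924/245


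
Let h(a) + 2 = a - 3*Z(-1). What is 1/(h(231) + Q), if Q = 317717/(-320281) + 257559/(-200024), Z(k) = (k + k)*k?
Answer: 64063886744/14140204464625 ≈ 0.0045306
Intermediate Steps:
Z(k) = 2*k**2 (Z(k) = (2*k)*k = 2*k**2)
Q = -146042279287/64063886744 (Q = 317717*(-1/320281) + 257559*(-1/200024) = -317717/320281 - 257559/200024 = -146042279287/64063886744 ≈ -2.2796)
h(a) = -8 + a (h(a) = -2 + (a - 6*(-1)**2) = -2 + (a - 6) = -2 + (-6 + a) = -8 + a)
1/(h(231) + Q) = 1/((-8 + 231) - 146042279287/64063886744) = 1/(223 - 146042279287/64063886744) = 1/(14140204464625/64063886744) = 64063886744/14140204464625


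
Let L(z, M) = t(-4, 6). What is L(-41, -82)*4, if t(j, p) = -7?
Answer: -28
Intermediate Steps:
L(z, M) = -7
L(-41, -82)*4 = -7*4 = -28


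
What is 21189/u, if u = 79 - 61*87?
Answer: -21189/5228 ≈ -4.0530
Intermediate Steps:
u = -5228 (u = 79 - 5307 = -5228)
21189/u = 21189/(-5228) = 21189*(-1/5228) = -21189/5228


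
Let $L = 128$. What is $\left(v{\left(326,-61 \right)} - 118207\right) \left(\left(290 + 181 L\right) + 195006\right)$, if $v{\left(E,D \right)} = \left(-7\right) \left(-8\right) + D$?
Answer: $-25825066368$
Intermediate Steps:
$v{\left(E,D \right)} = 56 + D$
$\left(v{\left(326,-61 \right)} - 118207\right) \left(\left(290 + 181 L\right) + 195006\right) = \left(\left(56 - 61\right) - 118207\right) \left(\left(290 + 181 \cdot 128\right) + 195006\right) = \left(-5 - 118207\right) \left(\left(290 + 23168\right) + 195006\right) = - 118212 \left(23458 + 195006\right) = \left(-118212\right) 218464 = -25825066368$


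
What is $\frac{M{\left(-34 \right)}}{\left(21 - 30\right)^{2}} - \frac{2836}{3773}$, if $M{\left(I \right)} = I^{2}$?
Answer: $\frac{4131872}{305613} \approx 13.52$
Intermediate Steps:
$\frac{M{\left(-34 \right)}}{\left(21 - 30\right)^{2}} - \frac{2836}{3773} = \frac{\left(-34\right)^{2}}{\left(21 - 30\right)^{2}} - \frac{2836}{3773} = \frac{1156}{\left(-9\right)^{2}} - \frac{2836}{3773} = \frac{1156}{81} - \frac{2836}{3773} = \frac{4131872}{305613}$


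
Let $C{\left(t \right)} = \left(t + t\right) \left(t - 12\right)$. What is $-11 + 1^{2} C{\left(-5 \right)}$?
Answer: $159$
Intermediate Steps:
$C{\left(t \right)} = 2 t \left(-12 + t\right)$
$-11 + 1^{2} C{\left(-5 \right)} = -11 + 1^{2} \cdot 2 \left(-5\right) \left(-12 - 5\right) = -11 + 1 \cdot 2 \left(-5\right) \left(-17\right) = -11 + 1 \cdot 170 = -11 + 170 = 159$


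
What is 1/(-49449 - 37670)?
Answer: -1/87119 ≈ -1.1479e-5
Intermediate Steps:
1/(-49449 - 37670) = 1/(-87119) = -1/87119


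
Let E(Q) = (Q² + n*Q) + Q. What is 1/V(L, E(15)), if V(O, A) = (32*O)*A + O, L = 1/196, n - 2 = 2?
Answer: 196/9601 ≈ 0.020415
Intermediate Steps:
n = 4 (n = 2 + 2 = 4)
E(Q) = Q² + 5*Q (E(Q) = (Q² + 4*Q) + Q = Q² + 5*Q)
L = 1/196 ≈ 0.0051020
V(O, A) = O + 32*A*O (V(O, A) = 32*A*O + O = O + 32*A*O)
1/V(L, E(15)) = 1/((1 + 32*(15*(5 + 15)))/196) = 1/((1 + 32*(15*20))/196) = 1/((1 + 32*300)/196) = 1/((1 + 9600)/196) = 1/((1/196)*9601) = 1/(9601/196) = 196/9601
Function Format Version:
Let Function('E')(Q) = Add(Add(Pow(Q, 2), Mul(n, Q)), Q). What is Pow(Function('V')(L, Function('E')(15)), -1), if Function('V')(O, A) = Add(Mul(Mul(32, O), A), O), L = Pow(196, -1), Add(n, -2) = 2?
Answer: Rational(196, 9601) ≈ 0.020415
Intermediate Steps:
n = 4 (n = Add(2, 2) = 4)
Function('E')(Q) = Add(Pow(Q, 2), Mul(5, Q)) (Function('E')(Q) = Add(Add(Pow(Q, 2), Mul(4, Q)), Q) = Add(Pow(Q, 2), Mul(5, Q)))
L = Rational(1, 196) ≈ 0.0051020
Function('V')(O, A) = Add(O, Mul(32, A, O)) (Function('V')(O, A) = Add(Mul(32, A, O), O) = Add(O, Mul(32, A, O)))
Pow(Function('V')(L, Function('E')(15)), -1) = Pow(Mul(Rational(1, 196), Add(1, Mul(32, Mul(15, Add(5, 15))))), -1) = Pow(Mul(Rational(1, 196), Add(1, Mul(32, Mul(15, 20)))), -1) = Pow(Mul(Rational(1, 196), Add(1, Mul(32, 300))), -1) = Pow(Mul(Rational(1, 196), Add(1, 9600)), -1) = Pow(Mul(Rational(1, 196), 9601), -1) = Pow(Rational(9601, 196), -1) = Rational(196, 9601)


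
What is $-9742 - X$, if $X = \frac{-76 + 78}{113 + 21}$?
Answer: $- \frac{652715}{67} \approx -9742.0$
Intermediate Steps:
$X = \frac{1}{67}$ ($X = \frac{2}{134} = 2 \cdot \frac{1}{134} = \frac{1}{67} \approx 0.014925$)
$-9742 - X = -9742 - \frac{1}{67} = - \frac{652715}{67}$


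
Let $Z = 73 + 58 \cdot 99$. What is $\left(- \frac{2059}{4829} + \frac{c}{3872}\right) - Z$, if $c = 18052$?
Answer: $- \frac{2469295865}{424952} \approx -5810.8$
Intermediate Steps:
$Z = 5815$ ($Z = 73 + 5742 = 5815$)
$\left(- \frac{2059}{4829} + \frac{c}{3872}\right) - Z = \left(- \frac{2059}{4829} + \frac{18052}{3872}\right) - 5815 = \left(\left(-2059\right) \frac{1}{4829} + 18052 \cdot \frac{1}{3872}\right) - 5815 = \left(- \frac{2059}{4829} + \frac{4513}{968}\right) - 5815 = \frac{1800015}{424952} - 5815 = - \frac{2469295865}{424952}$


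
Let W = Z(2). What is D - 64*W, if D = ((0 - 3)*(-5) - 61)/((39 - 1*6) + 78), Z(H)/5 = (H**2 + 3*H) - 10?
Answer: -46/111 ≈ -0.41441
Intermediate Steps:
Z(H) = -50 + 5*H**2 + 15*H (Z(H) = 5*((H**2 + 3*H) - 10) = 5*(-10 + H**2 + 3*H) = -50 + 5*H**2 + 15*H)
W = 0 (W = -50 + 5*2**2 + 15*2 = -50 + 5*4 + 30 = -50 + 20 + 30 = 0)
D = -46/111 (D = (-3*(-5) - 61)/((39 - 6) + 78) = (15 - 61)/(33 + 78) = -46/111 ≈ -0.41441)
D - 64*W = -46/111 - 64*0 = -46/111 + 0 = -46/111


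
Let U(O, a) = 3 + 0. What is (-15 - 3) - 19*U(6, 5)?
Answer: -75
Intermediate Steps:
U(O, a) = 3
(-15 - 3) - 19*U(6, 5) = (-15 - 3) - 19*3 = -18 - 57 = -75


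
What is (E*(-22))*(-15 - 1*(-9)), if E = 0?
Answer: 0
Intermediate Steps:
(E*(-22))*(-15 - 1*(-9)) = (0*(-22))*(-15 - 1*(-9)) = 0*(-15 + 9) = 0*(-6) = 0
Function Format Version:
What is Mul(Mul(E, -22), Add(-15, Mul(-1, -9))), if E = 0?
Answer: 0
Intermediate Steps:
Mul(Mul(E, -22), Add(-15, Mul(-1, -9))) = Mul(Mul(0, -22), Add(-15, Mul(-1, -9))) = Mul(0, Add(-15, 9)) = Mul(0, -6) = 0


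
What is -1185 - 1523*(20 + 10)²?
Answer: -1371885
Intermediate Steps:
-1185 - 1523*(20 + 10)² = -1185 - 1523*30² = -1185 - 1523*900 = -1185 - 1370700 = -1371885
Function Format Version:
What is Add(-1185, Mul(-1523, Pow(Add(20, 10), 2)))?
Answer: -1371885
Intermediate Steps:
Add(-1185, Mul(-1523, Pow(Add(20, 10), 2))) = Add(-1185, Mul(-1523, Pow(30, 2))) = Add(-1185, Mul(-1523, 900)) = Add(-1185, -1370700) = -1371885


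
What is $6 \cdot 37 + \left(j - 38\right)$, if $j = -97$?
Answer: $87$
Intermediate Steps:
$6 \cdot 37 + \left(j - 38\right) = 6 \cdot 37 - 135 = 222 - 135 = 87$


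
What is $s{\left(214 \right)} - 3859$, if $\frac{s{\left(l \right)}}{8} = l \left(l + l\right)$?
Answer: $728877$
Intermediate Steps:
$s{\left(l \right)} = 16 l^{2}$ ($s{\left(l \right)} = 8 l \left(l + l\right) = 8 l 2 l = 8 \cdot 2 l^{2} = 16 l^{2}$)
$s{\left(214 \right)} - 3859 = 16 \cdot 214^{2} - 3859 = 16 \cdot 45796 - 3859 = 732736 - 3859 = 728877$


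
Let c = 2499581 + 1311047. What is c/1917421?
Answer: 3810628/1917421 ≈ 1.9874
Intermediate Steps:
c = 3810628
c/1917421 = 3810628/1917421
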